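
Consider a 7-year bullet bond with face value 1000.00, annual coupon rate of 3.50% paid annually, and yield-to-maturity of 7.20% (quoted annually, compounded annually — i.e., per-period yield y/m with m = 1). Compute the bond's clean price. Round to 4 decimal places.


Coupon per period c = face * coupon_rate / m = 35.000000
Periods per year m = 1; per-period yield y/m = 0.072000
Number of cashflows N = 7
Cashflows (t years, CF_t, discount factor 1/(1+y/m)^(m*t), PV):
  t = 1.0000: CF_t = 35.000000, DF = 0.932836, PV = 32.649254
  t = 2.0000: CF_t = 35.000000, DF = 0.870183, PV = 30.456393
  t = 3.0000: CF_t = 35.000000, DF = 0.811738, PV = 28.410815
  t = 4.0000: CF_t = 35.000000, DF = 0.757218, PV = 26.502626
  t = 5.0000: CF_t = 35.000000, DF = 0.706360, PV = 24.722599
  t = 6.0000: CF_t = 35.000000, DF = 0.658918, PV = 23.062126
  t = 7.0000: CF_t = 1035.000000, DF = 0.614662, PV = 636.175372
Price P = sum_t PV_t = 801.979184

Answer: Price = 801.9792


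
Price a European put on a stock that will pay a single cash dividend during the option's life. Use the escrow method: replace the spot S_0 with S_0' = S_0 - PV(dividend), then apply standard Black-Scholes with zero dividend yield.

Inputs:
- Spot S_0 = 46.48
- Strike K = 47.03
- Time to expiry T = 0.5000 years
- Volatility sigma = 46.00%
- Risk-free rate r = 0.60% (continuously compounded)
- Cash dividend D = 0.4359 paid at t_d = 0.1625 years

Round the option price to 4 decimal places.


PV(D) = D * exp(-r * t_d) = 0.4359 * 0.99902548 = 0.43547520
S_0' = S_0 - PV(D) = 46.4800 - 0.43547520 = 46.04452480
d1 = (ln(S_0'/K) + (r + sigma^2/2)*T) / (sigma*sqrt(T)) = 0.10675210
d2 = d1 - sigma*sqrt(T) = -0.21851702
exp(-rT) = 0.99700450
N(-d1) = 0.45749282; N(-d2) = 0.58648685
P = K * exp(-rT) * N(-d2) - S_0' * N(-d1) = 47.0300 * 0.99700450 * 0.58648685 - 46.04452480 * 0.45749282 = 6.4348

Answer: Price = 6.4348


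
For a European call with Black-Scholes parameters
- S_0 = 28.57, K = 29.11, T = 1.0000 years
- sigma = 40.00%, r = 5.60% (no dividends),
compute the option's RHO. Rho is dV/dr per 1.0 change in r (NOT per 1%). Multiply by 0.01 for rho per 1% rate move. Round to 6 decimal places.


d1 = 0.2931886462; d2 = -0.1068113538
phi(d1) = 0.3821590773; exp(-qT) = 1.0000000000; exp(-rT) = 0.9455391359
N(d2) = 0.4574693200
Rho = K*T*exp(-rT)*N(d2) = 29.1100 * 1.0000 * 0.9455391359 * 0.4574693200 = 12.591680

Answer: Rho = 12.591680


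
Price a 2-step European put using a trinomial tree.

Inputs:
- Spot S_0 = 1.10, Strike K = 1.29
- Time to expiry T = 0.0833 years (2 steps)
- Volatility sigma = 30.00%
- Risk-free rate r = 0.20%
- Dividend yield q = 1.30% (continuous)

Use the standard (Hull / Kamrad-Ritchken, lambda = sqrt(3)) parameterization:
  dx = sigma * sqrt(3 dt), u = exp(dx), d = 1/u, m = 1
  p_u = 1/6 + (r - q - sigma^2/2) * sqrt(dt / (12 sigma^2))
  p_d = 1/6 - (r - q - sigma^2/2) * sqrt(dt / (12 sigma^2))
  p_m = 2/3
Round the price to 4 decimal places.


dt = T/N = 0.041650; dx = sigma*sqrt(3*dt) = 0.106045
u = exp(dx) = 1.111872; d = 1/u = 0.899384
p_u = 0.155669, p_m = 0.666667, p_d = 0.177664
Discount per step: exp(-r*dt) = 0.999917
Stock lattice S(k, j) with j the centered position index:
  k=0: S(0,+0) = 1.1000
  k=1: S(1,-1) = 0.9893; S(1,+0) = 1.1000; S(1,+1) = 1.2231
  k=2: S(2,-2) = 0.8898; S(2,-1) = 0.9893; S(2,+0) = 1.1000; S(2,+1) = 1.2231; S(2,+2) = 1.3599
Terminal payoffs V(N, j) = max(K - S_T, 0):
  V(2,-2) = 0.400219; V(2,-1) = 0.300677; V(2,+0) = 0.190000; V(2,+1) = 0.066941; V(2,+2) = 0.000000
Backward induction: V(k, j) = exp(-r*dt) * [p_u * V(k+1, j+1) + p_m * V(k+1, j) + p_d * V(k+1, j-1)]
  V(1,-1) = exp(-r*dt) * [p_u*0.190000 + p_m*0.300677 + p_d*0.400219] = 0.301108
  V(1,+0) = exp(-r*dt) * [p_u*0.066941 + p_m*0.190000 + p_d*0.300677] = 0.190491
  V(1,+1) = exp(-r*dt) * [p_u*0.000000 + p_m*0.066941 + p_d*0.190000] = 0.078377
  V(0,+0) = exp(-r*dt) * [p_u*0.078377 + p_m*0.190491 + p_d*0.301108] = 0.192675

Answer: Price = V(0,0) = 0.1927


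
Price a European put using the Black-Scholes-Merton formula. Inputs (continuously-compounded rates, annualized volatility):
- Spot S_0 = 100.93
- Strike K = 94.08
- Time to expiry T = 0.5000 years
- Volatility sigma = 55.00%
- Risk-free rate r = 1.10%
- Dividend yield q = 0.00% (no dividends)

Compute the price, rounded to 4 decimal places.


d1 = (ln(S/K) + (r - q + 0.5*sigma^2) * T) / (sigma * sqrt(T)) = 0.38931171
d2 = d1 - sigma * sqrt(T) = 0.00040298
exp(-rT) = 0.99451510; exp(-qT) = 1.00000000
P = K * exp(-rT) * N(-d2) - S_0 * exp(-qT) * N(-d1)
N(-d1) = 0.34852279; N(-d2) = 0.49983923
P = 94.0800 * 0.99451510 * 0.49983923 - 100.9300 * 1.00000000 * 0.34852279 = 11.5905

Answer: Price = 11.5905


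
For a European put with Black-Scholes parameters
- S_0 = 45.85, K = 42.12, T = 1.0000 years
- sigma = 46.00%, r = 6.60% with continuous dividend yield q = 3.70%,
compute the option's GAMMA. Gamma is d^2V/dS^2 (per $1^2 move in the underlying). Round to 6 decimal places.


d1 = 0.4775054596; d2 = 0.0175054596
phi(d1) = 0.3559573833; exp(-qT) = 0.9636761353; exp(-rT) = 0.9361308643
Gamma = exp(-qT) * phi(d1) / (S * sigma * sqrt(T)) = 0.9636761353 * 0.3559573833 / (45.8500 * 0.4600 * 1.0000000000) = 0.016264

Answer: Gamma = 0.016264


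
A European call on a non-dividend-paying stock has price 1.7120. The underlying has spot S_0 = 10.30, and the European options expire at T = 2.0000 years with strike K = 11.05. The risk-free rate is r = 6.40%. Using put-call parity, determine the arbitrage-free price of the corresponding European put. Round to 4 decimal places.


Answer: Put price = 1.1344

Derivation:
Put-call parity: C - P = S_0 * exp(-qT) - K * exp(-rT).
S_0 * exp(-qT) = 10.3000 * 1.00000000 = 10.30000000
K * exp(-rT) = 11.0500 * 0.87985338 = 9.72237984
P = C - S*exp(-qT) + K*exp(-rT)
P = 1.7120 - 10.30000000 + 9.72237984 = 1.1344


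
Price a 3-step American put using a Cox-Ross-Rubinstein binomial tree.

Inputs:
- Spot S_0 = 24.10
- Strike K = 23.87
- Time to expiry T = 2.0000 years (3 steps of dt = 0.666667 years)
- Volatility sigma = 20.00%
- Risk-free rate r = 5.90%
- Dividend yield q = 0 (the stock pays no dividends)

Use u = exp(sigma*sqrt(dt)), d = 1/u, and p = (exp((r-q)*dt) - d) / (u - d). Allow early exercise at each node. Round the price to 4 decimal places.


dt = T/N = 0.666667
u = exp(sigma*sqrt(dt)) = 1.177389; d = 1/u = 0.849337
p = (exp((r-q)*dt) - d) / (u - d) = 0.581555
Discount per step: exp(-r*dt) = 0.961430
Stock lattice S(k, i) with i counting down-moves:
  k=0: S(0,0) = 24.1000
  k=1: S(1,0) = 28.3751; S(1,1) = 20.4690
  k=2: S(2,0) = 33.4085; S(2,1) = 24.1000; S(2,2) = 17.3851
  k=3: S(3,0) = 39.3348; S(3,1) = 28.3751; S(3,2) = 20.4690; S(3,3) = 14.7658
Terminal payoffs V(N, i) = max(K - S_T, 0):
  V(3,0) = 0.000000; V(3,1) = 0.000000; V(3,2) = 3.400980; V(3,3) = 9.104197
Backward induction: V(k, i) = exp(-r*dt) * [p * V(k+1, i) + (1-p) * V(k+1, i+1)]; then take max(V_cont, immediate exercise) for American.
  V(2,0) = exp(-r*dt) * [p*0.000000 + (1-p)*0.000000] = 0.000000; exercise = 0.000000; V(2,0) = max -> 0.000000
  V(2,1) = exp(-r*dt) * [p*0.000000 + (1-p)*3.400980] = 1.368235; exercise = 0.000000; V(2,1) = max -> 1.368235
  V(2,2) = exp(-r*dt) * [p*3.400980 + (1-p)*9.104197] = 5.564244; exercise = 6.484905; V(2,2) = max -> 6.484905
  V(1,0) = exp(-r*dt) * [p*0.000000 + (1-p)*1.368235] = 0.550449; exercise = 0.000000; V(1,0) = max -> 0.550449
  V(1,1) = exp(-r*dt) * [p*1.368235 + (1-p)*6.484905] = 3.373930; exercise = 3.400980; V(1,1) = max -> 3.400980
  V(0,0) = exp(-r*dt) * [p*0.550449 + (1-p)*3.400980] = 1.676004; exercise = 0.000000; V(0,0) = max -> 1.676004

Answer: Price = V(0,0) = 1.6760


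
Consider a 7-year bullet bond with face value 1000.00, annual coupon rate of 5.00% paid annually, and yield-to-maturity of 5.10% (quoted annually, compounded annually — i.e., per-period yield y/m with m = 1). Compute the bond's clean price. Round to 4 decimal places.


Coupon per period c = face * coupon_rate / m = 50.000000
Periods per year m = 1; per-period yield y/m = 0.051000
Number of cashflows N = 7
Cashflows (t years, CF_t, discount factor 1/(1+y/m)^(m*t), PV):
  t = 1.0000: CF_t = 50.000000, DF = 0.951475, PV = 47.573739
  t = 2.0000: CF_t = 50.000000, DF = 0.905304, PV = 45.265213
  t = 3.0000: CF_t = 50.000000, DF = 0.861374, PV = 43.068709
  t = 4.0000: CF_t = 50.000000, DF = 0.819576, PV = 40.978791
  t = 5.0000: CF_t = 50.000000, DF = 0.779806, PV = 38.990286
  t = 6.0000: CF_t = 50.000000, DF = 0.741965, PV = 37.098274
  t = 7.0000: CF_t = 1050.000000, DF = 0.705961, PV = 741.259525
Price P = sum_t PV_t = 994.234538

Answer: Price = 994.2345


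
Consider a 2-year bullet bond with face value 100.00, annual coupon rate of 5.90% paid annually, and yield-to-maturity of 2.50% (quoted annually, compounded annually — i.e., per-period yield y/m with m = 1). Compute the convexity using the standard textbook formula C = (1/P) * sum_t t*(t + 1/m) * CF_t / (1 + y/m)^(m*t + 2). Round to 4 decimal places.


Answer: Convexity = 5.5052

Derivation:
Coupon per period c = face * coupon_rate / m = 5.900000
Periods per year m = 1; per-period yield y/m = 0.025000
Number of cashflows N = 2
Cashflows (t years, CF_t, discount factor 1/(1+y/m)^(m*t), PV):
  t = 1.0000: CF_t = 5.900000, DF = 0.975610, PV = 5.756098
  t = 2.0000: CF_t = 105.900000, DF = 0.951814, PV = 100.797145
Price P = sum_t PV_t = 106.553242
Convexity numerator sum_t t*(t + 1/m) * CF_t / (1+y/m)^(m*t + 2):
  t = 1.0000: term = 10.957473
  t = 2.0000: term = 575.641040
Convexity = (1/P) * sum = 586.598513 / 106.553242 = 5.505215


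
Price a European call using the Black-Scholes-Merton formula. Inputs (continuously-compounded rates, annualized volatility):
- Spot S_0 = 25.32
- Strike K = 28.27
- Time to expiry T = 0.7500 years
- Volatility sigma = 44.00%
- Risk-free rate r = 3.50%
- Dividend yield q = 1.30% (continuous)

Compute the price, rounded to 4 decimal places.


d1 = (ln(S/K) + (r - q + 0.5*sigma^2) * T) / (sigma * sqrt(T)) = -0.05539039
d2 = d1 - sigma * sqrt(T) = -0.43644157
exp(-rT) = 0.97409154; exp(-qT) = 0.99029738
C = S_0 * exp(-qT) * N(d1) - K * exp(-rT) * N(d2)
N(d1) = 0.47791372; N(d2) = 0.33125819
C = 25.3200 * 0.99029738 * 0.47791372 - 28.2700 * 0.97409154 * 0.33125819 = 2.8613

Answer: Price = 2.8613


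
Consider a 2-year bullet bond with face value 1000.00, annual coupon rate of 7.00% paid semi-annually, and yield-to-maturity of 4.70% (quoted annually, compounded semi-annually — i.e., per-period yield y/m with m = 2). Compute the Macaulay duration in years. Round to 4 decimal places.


Answer: Macaulay duration = 1.9032 years

Derivation:
Coupon per period c = face * coupon_rate / m = 35.000000
Periods per year m = 2; per-period yield y/m = 0.023500
Number of cashflows N = 4
Cashflows (t years, CF_t, discount factor 1/(1+y/m)^(m*t), PV):
  t = 0.5000: CF_t = 35.000000, DF = 0.977040, PV = 34.196385
  t = 1.0000: CF_t = 35.000000, DF = 0.954606, PV = 33.411221
  t = 1.5000: CF_t = 35.000000, DF = 0.932688, PV = 32.644085
  t = 2.0000: CF_t = 1035.000000, DF = 0.911273, PV = 943.167792
Price P = sum_t PV_t = 1043.419484
Macaulay numerator sum_t t * PV_t:
  t * PV_t at t = 0.5000: 17.098192
  t * PV_t at t = 1.0000: 33.411221
  t * PV_t at t = 1.5000: 48.966128
  t * PV_t at t = 2.0000: 1886.335584
Macaulay duration D = (sum_t t * PV_t) / P = 1985.811126 / 1043.419484 = 1.903176


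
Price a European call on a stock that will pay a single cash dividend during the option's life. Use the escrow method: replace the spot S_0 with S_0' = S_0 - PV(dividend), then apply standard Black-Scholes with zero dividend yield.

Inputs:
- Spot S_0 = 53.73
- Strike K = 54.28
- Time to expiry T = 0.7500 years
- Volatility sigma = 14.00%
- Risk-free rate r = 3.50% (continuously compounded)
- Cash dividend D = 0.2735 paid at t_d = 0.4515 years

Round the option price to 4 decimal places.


PV(D) = D * exp(-r * t_d) = 0.2735 * 0.98432170 = 0.26921199
S_0' = S_0 - PV(D) = 53.7300 - 0.26921199 = 53.46078801
d1 = (ln(S_0'/K) + (r + sigma^2/2)*T) / (sigma*sqrt(T)) = 0.15169974
d2 = d1 - sigma*sqrt(T) = 0.03045618
exp(-rT) = 0.97409154
N(d1) = 0.56028812; N(d2) = 0.51214838
C = S_0' * N(d1) - K * exp(-rT) * N(d2) = 53.46078801 * 0.56028812 - 54.2800 * 0.97409154 * 0.51214838 = 2.8743

Answer: Price = 2.8743


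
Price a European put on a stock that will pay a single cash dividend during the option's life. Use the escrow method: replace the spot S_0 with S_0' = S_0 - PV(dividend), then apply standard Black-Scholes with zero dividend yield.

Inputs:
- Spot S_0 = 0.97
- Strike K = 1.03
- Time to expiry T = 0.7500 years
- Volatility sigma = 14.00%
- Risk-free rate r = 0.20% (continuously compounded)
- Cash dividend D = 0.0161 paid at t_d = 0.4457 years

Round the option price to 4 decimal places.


Answer: Price = 0.0941

Derivation:
PV(D) = D * exp(-r * t_d) = 0.0161 * 0.99910900 = 0.01608565
S_0' = S_0 - PV(D) = 0.9700 - 0.01608565 = 0.95391435
d1 = (ln(S_0'/K) + (r + sigma^2/2)*T) / (sigma*sqrt(T)) = -0.55994892
d2 = d1 - sigma*sqrt(T) = -0.68119248
exp(-rT) = 0.99850112
N(-d1) = 0.71224286; N(-d2) = 0.75212515
P = K * exp(-rT) * N(-d2) - S_0' * N(-d1) = 1.0300 * 0.99850112 * 0.75212515 - 0.95391435 * 0.71224286 = 0.0941


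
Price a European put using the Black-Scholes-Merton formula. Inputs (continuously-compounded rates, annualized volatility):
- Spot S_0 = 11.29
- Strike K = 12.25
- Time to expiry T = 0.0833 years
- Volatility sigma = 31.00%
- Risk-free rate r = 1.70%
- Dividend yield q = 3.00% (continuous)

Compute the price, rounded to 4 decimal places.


Answer: Price = 1.0716

Derivation:
d1 = (ln(S/K) + (r - q + 0.5*sigma^2) * T) / (sigma * sqrt(T)) = -0.87948664
d2 = d1 - sigma * sqrt(T) = -0.96895803
exp(-rT) = 0.99858490; exp(-qT) = 0.99750412
P = K * exp(-rT) * N(-d2) - S_0 * exp(-qT) * N(-d1)
N(-d1) = 0.81043126; N(-d2) = 0.83371694
P = 12.2500 * 0.99858490 * 0.83371694 - 11.2900 * 0.99750412 * 0.81043126 = 1.0716


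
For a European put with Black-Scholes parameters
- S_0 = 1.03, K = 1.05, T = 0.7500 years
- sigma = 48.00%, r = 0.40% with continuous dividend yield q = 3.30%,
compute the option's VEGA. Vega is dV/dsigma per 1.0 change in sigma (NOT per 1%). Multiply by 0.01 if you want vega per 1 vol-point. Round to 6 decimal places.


Answer: Vega = 0.345094

Derivation:
d1 = 0.1092602622; d2 = -0.3064319317
phi(d1) = 0.3965681254; exp(-qT) = 0.9755537700; exp(-rT) = 0.9970044955
Vega = S * exp(-qT) * phi(d1) * sqrt(T) = 1.0300 * 0.9755537700 * 0.3965681254 * 0.8660254038 = 0.345094


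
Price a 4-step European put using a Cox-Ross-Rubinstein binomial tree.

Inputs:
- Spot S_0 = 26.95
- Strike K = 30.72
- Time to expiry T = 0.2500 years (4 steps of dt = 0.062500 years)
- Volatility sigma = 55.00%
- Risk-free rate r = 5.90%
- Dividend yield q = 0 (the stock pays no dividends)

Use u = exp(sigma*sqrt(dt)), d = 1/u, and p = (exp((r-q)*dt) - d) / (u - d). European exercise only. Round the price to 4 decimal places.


Answer: Price = V(0,0) = 5.2249

Derivation:
dt = T/N = 0.062500
u = exp(sigma*sqrt(dt)) = 1.147402; d = 1/u = 0.871534
p = (exp((r-q)*dt) - d) / (u - d) = 0.479071
Discount per step: exp(-r*dt) = 0.996319
Stock lattice S(k, i) with i counting down-moves:
  k=0: S(0,0) = 26.9500
  k=1: S(1,0) = 30.9225; S(1,1) = 23.4879
  k=2: S(2,0) = 35.4805; S(2,1) = 26.9500; S(2,2) = 20.4705
  k=3: S(3,0) = 40.7104; S(3,1) = 30.9225; S(3,2) = 23.4879; S(3,3) = 17.8407
  k=4: S(4,0) = 46.7112; S(4,1) = 35.4805; S(4,2) = 26.9500; S(4,3) = 20.4705; S(4,4) = 15.5488
Terminal payoffs V(N, i) = max(K - S_T, 0):
  V(4,0) = 0.000000; V(4,1) = 0.000000; V(4,2) = 3.770000; V(4,3) = 10.249531; V(4,4) = 15.171203
Backward induction: V(k, i) = exp(-r*dt) * [p * V(k+1, i) + (1-p) * V(k+1, i+1)].
  V(3,0) = exp(-r*dt) * [p*0.000000 + (1-p)*0.000000] = 0.000000
  V(3,1) = exp(-r*dt) * [p*0.000000 + (1-p)*3.770000] = 1.956675
  V(3,2) = exp(-r*dt) * [p*3.770000 + (1-p)*10.249531] = 7.119078
  V(3,3) = exp(-r*dt) * [p*10.249531 + (1-p)*15.171203] = 12.766212
  V(2,0) = exp(-r*dt) * [p*0.000000 + (1-p)*1.956675] = 1.015538
  V(2,1) = exp(-r*dt) * [p*1.956675 + (1-p)*7.119078] = 4.628822
  V(2,2) = exp(-r*dt) * [p*7.119078 + (1-p)*12.766212] = 10.023805
  V(1,0) = exp(-r*dt) * [p*1.015538 + (1-p)*4.628822] = 2.887137
  V(1,1) = exp(-r*dt) * [p*4.628822 + (1-p)*10.023805] = 7.411845
  V(0,0) = exp(-r*dt) * [p*2.887137 + (1-p)*7.411845] = 5.224888


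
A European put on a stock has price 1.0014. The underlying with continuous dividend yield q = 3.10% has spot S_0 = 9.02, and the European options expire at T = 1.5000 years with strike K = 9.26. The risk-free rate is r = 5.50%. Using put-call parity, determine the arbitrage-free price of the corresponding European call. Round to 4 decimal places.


Put-call parity: C - P = S_0 * exp(-qT) - K * exp(-rT).
S_0 * exp(-qT) = 9.0200 * 0.95456456 = 8.61017234
K * exp(-rT) = 9.2600 * 0.92081144 = 8.52671391
C = P + S*exp(-qT) - K*exp(-rT)
C = 1.0014 + 8.61017234 - 8.52671391 = 1.0849

Answer: Call price = 1.0849


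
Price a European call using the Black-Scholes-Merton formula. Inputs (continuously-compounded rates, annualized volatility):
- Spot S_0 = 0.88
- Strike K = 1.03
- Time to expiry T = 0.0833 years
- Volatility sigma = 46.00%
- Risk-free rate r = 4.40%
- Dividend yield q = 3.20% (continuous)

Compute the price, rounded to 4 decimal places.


Answer: Price = 0.0074

Derivation:
d1 = (ln(S/K) + (r - q + 0.5*sigma^2) * T) / (sigma * sqrt(T)) = -1.11159224
d2 = d1 - sigma * sqrt(T) = -1.24435624
exp(-rT) = 0.99634151; exp(-qT) = 0.99733795
C = S_0 * exp(-qT) * N(d1) - K * exp(-rT) * N(d2)
N(d1) = 0.13315675; N(d2) = 0.10668424
C = 0.8800 * 0.99733795 * 0.13315675 - 1.0300 * 0.99634151 * 0.10668424 = 0.0074


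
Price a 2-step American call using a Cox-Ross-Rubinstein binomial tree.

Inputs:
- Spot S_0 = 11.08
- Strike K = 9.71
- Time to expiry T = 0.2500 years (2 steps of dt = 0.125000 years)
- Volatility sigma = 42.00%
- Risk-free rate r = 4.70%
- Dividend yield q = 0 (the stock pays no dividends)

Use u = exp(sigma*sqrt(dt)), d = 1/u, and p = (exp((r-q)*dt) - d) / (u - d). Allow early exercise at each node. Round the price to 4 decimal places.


dt = T/N = 0.125000
u = exp(sigma*sqrt(dt)) = 1.160084; d = 1/u = 0.862007
p = (exp((r-q)*dt) - d) / (u - d) = 0.482713
Discount per step: exp(-r*dt) = 0.994142
Stock lattice S(k, i) with i counting down-moves:
  k=0: S(0,0) = 11.0800
  k=1: S(1,0) = 12.8537; S(1,1) = 9.5510
  k=2: S(2,0) = 14.9114; S(2,1) = 11.0800; S(2,2) = 8.2331
Terminal payoffs V(N, i) = max(S_T - K, 0):
  V(2,0) = 5.201408; V(2,1) = 1.370000; V(2,2) = 0.000000
Backward induction: V(k, i) = exp(-r*dt) * [p * V(k+1, i) + (1-p) * V(k+1, i+1)]; then take max(V_cont, immediate exercise) for American.
  V(1,0) = exp(-r*dt) * [p*5.201408 + (1-p)*1.370000] = 3.200610; exercise = 3.143731; V(1,0) = max -> 3.200610
  V(1,1) = exp(-r*dt) * [p*1.370000 + (1-p)*0.000000] = 0.657442; exercise = 0.000000; V(1,1) = max -> 0.657442
  V(0,0) = exp(-r*dt) * [p*3.200610 + (1-p)*0.657442] = 1.874019; exercise = 1.370000; V(0,0) = max -> 1.874019

Answer: Price = V(0,0) = 1.8740


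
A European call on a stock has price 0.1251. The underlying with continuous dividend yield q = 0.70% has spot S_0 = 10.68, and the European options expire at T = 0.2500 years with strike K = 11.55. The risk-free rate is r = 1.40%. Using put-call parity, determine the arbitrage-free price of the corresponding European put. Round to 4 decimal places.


Answer: Put price = 0.9734

Derivation:
Put-call parity: C - P = S_0 * exp(-qT) - K * exp(-rT).
S_0 * exp(-qT) = 10.6800 * 0.99825153 = 10.66132634
K * exp(-rT) = 11.5500 * 0.99650612 = 11.50964566
P = C - S*exp(-qT) + K*exp(-rT)
P = 0.1251 - 10.66132634 + 11.50964566 = 0.9734


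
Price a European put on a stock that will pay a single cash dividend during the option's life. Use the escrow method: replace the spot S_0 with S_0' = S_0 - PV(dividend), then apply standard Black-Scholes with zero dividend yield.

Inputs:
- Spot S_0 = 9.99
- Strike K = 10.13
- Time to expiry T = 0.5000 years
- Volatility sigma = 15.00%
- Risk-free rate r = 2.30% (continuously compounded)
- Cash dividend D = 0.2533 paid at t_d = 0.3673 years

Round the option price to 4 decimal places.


Answer: Price = 0.5697

Derivation:
PV(D) = D * exp(-r * t_d) = 0.2533 * 0.99158768 = 0.25116916
S_0' = S_0 - PV(D) = 9.9900 - 0.25116916 = 9.73883084
d1 = (ln(S_0'/K) + (r + sigma^2/2)*T) / (sigma*sqrt(T)) = -0.20982446
d2 = d1 - sigma*sqrt(T) = -0.31589048
exp(-rT) = 0.98856587
N(-d1) = 0.58309766; N(-d2) = 0.62395718
P = K * exp(-rT) * N(-d2) - S_0' * N(-d1) = 10.1300 * 0.98856587 * 0.62395718 - 9.73883084 * 0.58309766 = 0.5697


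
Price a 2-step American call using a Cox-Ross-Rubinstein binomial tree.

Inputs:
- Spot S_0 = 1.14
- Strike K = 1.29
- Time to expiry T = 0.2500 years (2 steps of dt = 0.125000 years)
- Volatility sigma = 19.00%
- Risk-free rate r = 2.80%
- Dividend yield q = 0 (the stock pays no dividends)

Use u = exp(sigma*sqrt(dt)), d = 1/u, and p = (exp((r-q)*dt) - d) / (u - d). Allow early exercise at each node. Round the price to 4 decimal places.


Answer: Price = V(0,0) = 0.0036

Derivation:
dt = T/N = 0.125000
u = exp(sigma*sqrt(dt)) = 1.069483; d = 1/u = 0.935031
p = (exp((r-q)*dt) - d) / (u - d) = 0.509290
Discount per step: exp(-r*dt) = 0.996506
Stock lattice S(k, i) with i counting down-moves:
  k=0: S(0,0) = 1.1400
  k=1: S(1,0) = 1.2192; S(1,1) = 1.0659
  k=2: S(2,0) = 1.3039; S(2,1) = 1.1400; S(2,2) = 0.9967
Terminal payoffs V(N, i) = max(S_T - K, 0):
  V(2,0) = 0.013924; V(2,1) = 0.000000; V(2,2) = 0.000000
Backward induction: V(k, i) = exp(-r*dt) * [p * V(k+1, i) + (1-p) * V(k+1, i+1)]; then take max(V_cont, immediate exercise) for American.
  V(1,0) = exp(-r*dt) * [p*0.013924 + (1-p)*0.000000] = 0.007067; exercise = 0.000000; V(1,0) = max -> 0.007067
  V(1,1) = exp(-r*dt) * [p*0.000000 + (1-p)*0.000000] = 0.000000; exercise = 0.000000; V(1,1) = max -> 0.000000
  V(0,0) = exp(-r*dt) * [p*0.007067 + (1-p)*0.000000] = 0.003586; exercise = 0.000000; V(0,0) = max -> 0.003586


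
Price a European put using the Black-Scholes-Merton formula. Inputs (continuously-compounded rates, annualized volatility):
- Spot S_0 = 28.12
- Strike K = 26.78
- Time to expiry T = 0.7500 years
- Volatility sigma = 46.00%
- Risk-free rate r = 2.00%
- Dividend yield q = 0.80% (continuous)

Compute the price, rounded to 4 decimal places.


d1 = (ln(S/K) + (r - q + 0.5*sigma^2) * T) / (sigma * sqrt(T)) = 0.34434106
d2 = d1 - sigma * sqrt(T) = -0.05403063
exp(-rT) = 0.98511194; exp(-qT) = 0.99401796
P = K * exp(-rT) * N(-d2) - S_0 * exp(-qT) * N(-d1)
N(-d1) = 0.36529491; N(-d2) = 0.52154462
P = 26.7800 * 0.98511194 * 0.52154462 - 28.1200 * 0.99401796 * 0.36529491 = 3.5484

Answer: Price = 3.5484


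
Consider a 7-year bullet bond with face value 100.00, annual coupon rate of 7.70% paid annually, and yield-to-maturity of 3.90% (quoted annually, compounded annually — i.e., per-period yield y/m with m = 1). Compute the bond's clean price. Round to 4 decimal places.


Coupon per period c = face * coupon_rate / m = 7.700000
Periods per year m = 1; per-period yield y/m = 0.039000
Number of cashflows N = 7
Cashflows (t years, CF_t, discount factor 1/(1+y/m)^(m*t), PV):
  t = 1.0000: CF_t = 7.700000, DF = 0.962464, PV = 7.410972
  t = 2.0000: CF_t = 7.700000, DF = 0.926337, PV = 7.132793
  t = 3.0000: CF_t = 7.700000, DF = 0.891566, PV = 6.865056
  t = 4.0000: CF_t = 7.700000, DF = 0.858100, PV = 6.607369
  t = 5.0000: CF_t = 7.700000, DF = 0.825890, PV = 6.359354
  t = 6.0000: CF_t = 7.700000, DF = 0.794889, PV = 6.120649
  t = 7.0000: CF_t = 107.700000, DF = 0.765052, PV = 82.396141
Price P = sum_t PV_t = 122.892333

Answer: Price = 122.8923


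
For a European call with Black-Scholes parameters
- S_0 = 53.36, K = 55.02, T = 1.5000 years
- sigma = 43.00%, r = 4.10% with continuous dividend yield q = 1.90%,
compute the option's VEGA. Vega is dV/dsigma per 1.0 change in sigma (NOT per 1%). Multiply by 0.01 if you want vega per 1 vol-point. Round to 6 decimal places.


Answer: Vega = 24.446676

Derivation:
d1 = 0.2678102066; d2 = -0.2588300881
phi(d1) = 0.3848892353; exp(-qT) = 0.9719022941; exp(-rT) = 0.9403529457
Vega = S * exp(-qT) * phi(d1) * sqrt(T) = 53.3600 * 0.9719022941 * 0.3848892353 * 1.2247448714 = 24.446676


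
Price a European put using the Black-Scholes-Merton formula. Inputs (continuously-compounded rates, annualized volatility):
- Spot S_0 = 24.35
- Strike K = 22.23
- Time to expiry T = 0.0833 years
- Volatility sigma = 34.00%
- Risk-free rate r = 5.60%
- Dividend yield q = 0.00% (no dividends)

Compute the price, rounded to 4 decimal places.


d1 = (ln(S/K) + (r - q + 0.5*sigma^2) * T) / (sigma * sqrt(T)) = 1.02485223
d2 = d1 - sigma * sqrt(T) = 0.92672232
exp(-rT) = 0.99534606; exp(-qT) = 1.00000000
P = K * exp(-rT) * N(-d2) - S_0 * exp(-qT) * N(-d1)
N(-d1) = 0.15271646; N(-d2) = 0.17703536
P = 22.2300 * 0.99534606 * 0.17703536 - 24.3500 * 1.00000000 * 0.15271646 = 0.1985

Answer: Price = 0.1985


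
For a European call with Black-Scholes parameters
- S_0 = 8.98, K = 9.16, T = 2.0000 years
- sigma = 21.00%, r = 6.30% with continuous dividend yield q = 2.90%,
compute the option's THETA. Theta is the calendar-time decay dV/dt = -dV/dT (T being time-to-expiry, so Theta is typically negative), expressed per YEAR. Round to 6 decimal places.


Answer: Theta = -0.343484

Derivation:
d1 = 0.3106343782; d2 = 0.0136495301
phi(d1) = 0.3801515113; exp(-qT) = 0.9436499474; exp(-rT) = 0.8816148468
Theta = -S*exp(-qT)*phi(d1)*sigma/(2*sqrt(T)) - r*K*exp(-rT)*N(d2) + q*S*exp(-qT)*N(d1)
N(d1) = 0.6219607054; N(d2) = 0.5054452056; sqrt(T) = 1.4142135624
Term 1 = -8.9800 * 0.9436499474 * 0.3801515113 * 0.2100 / (2 * 1.4142135624) = -0.2391763750
Term 2 = -0.0630 * 9.1600 * 0.8816148468 * 0.5054452056 = -0.2571514632
Term 3 = 0.0290 * 8.9800 * 0.9436499474 * 0.6219607054 = 0.1528439321
Theta = -0.2391763750 + (-0.2571514632) + (0.1528439321) = -0.343484


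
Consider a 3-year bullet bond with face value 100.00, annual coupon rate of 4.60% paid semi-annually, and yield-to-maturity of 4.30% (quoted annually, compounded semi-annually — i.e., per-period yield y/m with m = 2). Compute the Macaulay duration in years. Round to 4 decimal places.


Coupon per period c = face * coupon_rate / m = 2.300000
Periods per year m = 2; per-period yield y/m = 0.021500
Number of cashflows N = 6
Cashflows (t years, CF_t, discount factor 1/(1+y/m)^(m*t), PV):
  t = 0.5000: CF_t = 2.300000, DF = 0.978953, PV = 2.251591
  t = 1.0000: CF_t = 2.300000, DF = 0.958348, PV = 2.204200
  t = 1.5000: CF_t = 2.300000, DF = 0.938177, PV = 2.157808
  t = 2.0000: CF_t = 2.300000, DF = 0.918431, PV = 2.112391
  t = 2.5000: CF_t = 2.300000, DF = 0.899100, PV = 2.067931
  t = 3.0000: CF_t = 102.300000, DF = 0.880177, PV = 90.042057
Price P = sum_t PV_t = 100.835978
Macaulay numerator sum_t t * PV_t:
  t * PV_t at t = 0.5000: 1.125795
  t * PV_t at t = 1.0000: 2.204200
  t * PV_t at t = 1.5000: 3.236711
  t * PV_t at t = 2.0000: 4.224782
  t * PV_t at t = 2.5000: 5.169827
  t * PV_t at t = 3.0000: 270.126171
Macaulay duration D = (sum_t t * PV_t) / P = 286.087488 / 100.835978 = 2.837157

Answer: Macaulay duration = 2.8372 years


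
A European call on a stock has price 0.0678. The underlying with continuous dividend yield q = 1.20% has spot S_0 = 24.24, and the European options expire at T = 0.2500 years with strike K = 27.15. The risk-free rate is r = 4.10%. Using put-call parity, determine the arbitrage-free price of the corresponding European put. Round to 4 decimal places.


Put-call parity: C - P = S_0 * exp(-qT) - K * exp(-rT).
S_0 * exp(-qT) = 24.2400 * 0.99700450 = 24.16738897
K * exp(-rT) = 27.1500 * 0.98980235 = 26.87313386
P = C - S*exp(-qT) + K*exp(-rT)
P = 0.0678 - 24.16738897 + 26.87313386 = 2.7735

Answer: Put price = 2.7735


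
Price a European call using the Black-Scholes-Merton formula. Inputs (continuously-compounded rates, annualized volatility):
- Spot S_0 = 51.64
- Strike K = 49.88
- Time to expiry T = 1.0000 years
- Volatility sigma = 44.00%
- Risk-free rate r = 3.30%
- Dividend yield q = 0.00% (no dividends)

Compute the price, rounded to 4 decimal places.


d1 = (ln(S/K) + (r - q + 0.5*sigma^2) * T) / (sigma * sqrt(T)) = 0.37381010
d2 = d1 - sigma * sqrt(T) = -0.06618990
exp(-rT) = 0.96753856; exp(-qT) = 1.00000000
C = S_0 * exp(-qT) * N(d1) - K * exp(-rT) * N(d2)
N(d1) = 0.64572720; N(d2) = 0.47361332
C = 51.6400 * 1.00000000 * 0.64572720 - 49.8800 * 0.96753856 * 0.47361332 = 10.4884

Answer: Price = 10.4884


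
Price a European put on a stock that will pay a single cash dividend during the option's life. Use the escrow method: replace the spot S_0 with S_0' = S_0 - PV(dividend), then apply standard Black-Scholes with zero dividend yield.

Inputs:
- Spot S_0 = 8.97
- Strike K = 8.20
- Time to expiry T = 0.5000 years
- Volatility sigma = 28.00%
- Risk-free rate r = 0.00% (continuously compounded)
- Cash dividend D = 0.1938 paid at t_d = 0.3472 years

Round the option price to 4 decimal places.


PV(D) = D * exp(-r * t_d) = 0.1938 * 1.00000000 = 0.19380000
S_0' = S_0 - PV(D) = 8.9700 - 0.19380000 = 8.77620000
d1 = (ln(S_0'/K) + (r + sigma^2/2)*T) / (sigma*sqrt(T)) = 0.44198900
d2 = d1 - sigma*sqrt(T) = 0.24399910
exp(-rT) = 1.00000000
N(-d1) = 0.32924858; N(-d2) = 0.40361576
P = K * exp(-rT) * N(-d2) - S_0' * N(-d1) = 8.2000 * 1.00000000 * 0.40361576 - 8.77620000 * 0.32924858 = 0.4201

Answer: Price = 0.4201


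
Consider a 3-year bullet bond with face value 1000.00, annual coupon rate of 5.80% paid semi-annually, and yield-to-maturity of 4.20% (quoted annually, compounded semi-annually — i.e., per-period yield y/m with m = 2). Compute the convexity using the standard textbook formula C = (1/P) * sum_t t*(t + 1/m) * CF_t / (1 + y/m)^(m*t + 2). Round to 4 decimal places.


Coupon per period c = face * coupon_rate / m = 29.000000
Periods per year m = 2; per-period yield y/m = 0.021000
Number of cashflows N = 6
Cashflows (t years, CF_t, discount factor 1/(1+y/m)^(m*t), PV):
  t = 0.5000: CF_t = 29.000000, DF = 0.979432, PV = 28.403526
  t = 1.0000: CF_t = 29.000000, DF = 0.959287, PV = 27.819320
  t = 1.5000: CF_t = 29.000000, DF = 0.939556, PV = 27.247130
  t = 2.0000: CF_t = 29.000000, DF = 0.920231, PV = 26.686710
  t = 2.5000: CF_t = 29.000000, DF = 0.901304, PV = 26.137815
  t = 3.0000: CF_t = 1029.000000, DF = 0.882766, PV = 908.366109
Price P = sum_t PV_t = 1044.660610
Convexity numerator sum_t t*(t + 1/m) * CF_t / (1+y/m)^(m*t + 2):
  t = 0.5000: term = 13.623565
  t = 1.0000: term = 40.030064
  t = 1.5000: term = 78.413446
  t = 2.0000: term = 128.001055
  t = 2.5000: term = 188.052481
  t = 3.0000: term = 9149.528982
Convexity = (1/P) * sum = 9597.649594 / 1044.660610 = 9.187337

Answer: Convexity = 9.1873


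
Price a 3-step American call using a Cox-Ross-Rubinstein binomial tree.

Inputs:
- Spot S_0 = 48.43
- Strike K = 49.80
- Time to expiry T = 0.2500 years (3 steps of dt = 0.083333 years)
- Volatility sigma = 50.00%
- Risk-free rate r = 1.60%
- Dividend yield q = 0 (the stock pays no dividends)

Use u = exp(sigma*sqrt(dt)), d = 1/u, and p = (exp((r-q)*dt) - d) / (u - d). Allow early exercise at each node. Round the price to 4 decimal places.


dt = T/N = 0.083333
u = exp(sigma*sqrt(dt)) = 1.155274; d = 1/u = 0.865596
p = (exp((r-q)*dt) - d) / (u - d) = 0.468584
Discount per step: exp(-r*dt) = 0.998668
Stock lattice S(k, i) with i counting down-moves:
  k=0: S(0,0) = 48.4300
  k=1: S(1,0) = 55.9499; S(1,1) = 41.9208
  k=2: S(2,0) = 64.6375; S(2,1) = 48.4300; S(2,2) = 36.2864
  k=3: S(3,0) = 74.6740; S(3,1) = 55.9499; S(3,2) = 41.9208; S(3,3) = 31.4094
Terminal payoffs V(N, i) = max(S_T - K, 0):
  V(3,0) = 24.874014; V(3,1) = 6.149921; V(3,2) = 0.000000; V(3,3) = 0.000000
Backward induction: V(k, i) = exp(-r*dt) * [p * V(k+1, i) + (1-p) * V(k+1, i+1)]; then take max(V_cont, immediate exercise) for American.
  V(2,0) = exp(-r*dt) * [p*24.874014 + (1-p)*6.149921] = 14.903846; exercise = 14.837491; V(2,0) = max -> 14.903846
  V(2,1) = exp(-r*dt) * [p*6.149921 + (1-p)*0.000000] = 2.877915; exercise = 0.000000; V(2,1) = max -> 2.877915
  V(2,2) = exp(-r*dt) * [p*0.000000 + (1-p)*0.000000] = 0.000000; exercise = 0.000000; V(2,2) = max -> 0.000000
  V(1,0) = exp(-r*dt) * [p*14.903846 + (1-p)*2.877915] = 8.501731; exercise = 6.149921; V(1,0) = max -> 8.501731
  V(1,1) = exp(-r*dt) * [p*2.877915 + (1-p)*0.000000] = 1.346748; exercise = 0.000000; V(1,1) = max -> 1.346748
  V(0,0) = exp(-r*dt) * [p*8.501731 + (1-p)*1.346748] = 4.693197; exercise = 0.000000; V(0,0) = max -> 4.693197

Answer: Price = V(0,0) = 4.6932


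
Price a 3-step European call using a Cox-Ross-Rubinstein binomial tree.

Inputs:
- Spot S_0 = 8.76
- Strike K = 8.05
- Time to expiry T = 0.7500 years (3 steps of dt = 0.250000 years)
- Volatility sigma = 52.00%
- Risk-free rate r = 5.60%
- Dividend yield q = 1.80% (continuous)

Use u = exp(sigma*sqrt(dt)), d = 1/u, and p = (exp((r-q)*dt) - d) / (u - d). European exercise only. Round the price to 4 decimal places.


Answer: Price = V(0,0) = 2.0598

Derivation:
dt = T/N = 0.250000
u = exp(sigma*sqrt(dt)) = 1.296930; d = 1/u = 0.771052
p = (exp((r-q)*dt) - d) / (u - d) = 0.453515
Discount per step: exp(-r*dt) = 0.986098
Stock lattice S(k, i) with i counting down-moves:
  k=0: S(0,0) = 8.7600
  k=1: S(1,0) = 11.3611; S(1,1) = 6.7544
  k=2: S(2,0) = 14.7346; S(2,1) = 8.7600; S(2,2) = 5.2080
  k=3: S(3,0) = 19.1097; S(3,1) = 11.3611; S(3,2) = 6.7544; S(3,3) = 4.0156
Terminal payoffs V(N, i) = max(S_T - K, 0):
  V(3,0) = 11.059697; V(3,1) = 3.311108; V(3,2) = 0.000000; V(3,3) = 0.000000
Backward induction: V(k, i) = exp(-r*dt) * [p * V(k+1, i) + (1-p) * V(k+1, i+1)].
  V(2,0) = exp(-r*dt) * [p*11.059697 + (1-p)*3.311108] = 6.730320
  V(2,1) = exp(-r*dt) * [p*3.311108 + (1-p)*0.000000] = 1.480760
  V(2,2) = exp(-r*dt) * [p*0.000000 + (1-p)*0.000000] = 0.000000
  V(1,0) = exp(-r*dt) * [p*6.730320 + (1-p)*1.480760] = 3.807829
  V(1,1) = exp(-r*dt) * [p*1.480760 + (1-p)*0.000000] = 0.662210
  V(0,0) = exp(-r*dt) * [p*3.807829 + (1-p)*0.662210] = 2.059755


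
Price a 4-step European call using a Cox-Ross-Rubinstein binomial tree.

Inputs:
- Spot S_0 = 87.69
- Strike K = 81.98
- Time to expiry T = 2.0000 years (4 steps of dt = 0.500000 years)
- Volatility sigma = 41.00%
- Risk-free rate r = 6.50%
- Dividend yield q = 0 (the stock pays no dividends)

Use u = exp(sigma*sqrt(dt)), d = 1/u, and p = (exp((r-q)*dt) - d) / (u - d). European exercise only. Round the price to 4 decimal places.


Answer: Price = V(0,0) = 26.7618

Derivation:
dt = T/N = 0.500000
u = exp(sigma*sqrt(dt)) = 1.336312; d = 1/u = 0.748328
p = (exp((r-q)*dt) - d) / (u - d) = 0.484207
Discount per step: exp(-r*dt) = 0.968022
Stock lattice S(k, i) with i counting down-moves:
  k=0: S(0,0) = 87.6900
  k=1: S(1,0) = 117.1812; S(1,1) = 65.6209
  k=2: S(2,0) = 156.5907; S(2,1) = 87.6900; S(2,2) = 49.1060
  k=3: S(3,0) = 209.2541; S(3,1) = 117.1812; S(3,2) = 65.6209; S(3,3) = 36.7474
  k=4: S(4,0) = 279.6288; S(4,1) = 156.5907; S(4,2) = 87.6900; S(4,3) = 49.1060; S(4,4) = 27.4991
Terminal payoffs V(N, i) = max(S_T - K, 0):
  V(4,0) = 197.648794; V(4,1) = 74.610705; V(4,2) = 5.710000; V(4,3) = 0.000000; V(4,4) = 0.000000
Backward induction: V(k, i) = exp(-r*dt) * [p * V(k+1, i) + (1-p) * V(k+1, i+1)].
  V(3,0) = exp(-r*dt) * [p*197.648794 + (1-p)*74.610705] = 129.895600
  V(3,1) = exp(-r*dt) * [p*74.610705 + (1-p)*5.710000] = 37.822742
  V(3,2) = exp(-r*dt) * [p*5.710000 + (1-p)*0.000000] = 2.676407
  V(3,3) = exp(-r*dt) * [p*0.000000 + (1-p)*0.000000] = 0.000000
  V(2,0) = exp(-r*dt) * [p*129.895600 + (1-p)*37.822742] = 79.769915
  V(2,1) = exp(-r*dt) * [p*37.822742 + (1-p)*2.676407] = 19.064712
  V(2,2) = exp(-r*dt) * [p*2.676407 + (1-p)*0.000000] = 1.254493
  V(1,0) = exp(-r*dt) * [p*79.769915 + (1-p)*19.064712] = 46.908984
  V(1,1) = exp(-r*dt) * [p*19.064712 + (1-p)*1.254493] = 9.562434
  V(0,0) = exp(-r*dt) * [p*46.908984 + (1-p)*9.562434] = 26.761832


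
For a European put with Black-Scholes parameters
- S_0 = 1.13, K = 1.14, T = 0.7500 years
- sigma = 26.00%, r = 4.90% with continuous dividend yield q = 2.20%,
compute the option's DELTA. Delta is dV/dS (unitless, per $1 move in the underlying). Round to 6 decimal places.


Answer: Delta = -0.427986

Derivation:
d1 = 0.1633873297; d2 = -0.0617792753
phi(d1) = 0.3936526951; exp(-qT) = 0.9836353794; exp(-rT) = 0.9639170845
N(-d1) = 0.4351067391
Delta = -exp(-qT) * N(-d1) = -0.9836353794 * 0.4351067391 = -0.427986


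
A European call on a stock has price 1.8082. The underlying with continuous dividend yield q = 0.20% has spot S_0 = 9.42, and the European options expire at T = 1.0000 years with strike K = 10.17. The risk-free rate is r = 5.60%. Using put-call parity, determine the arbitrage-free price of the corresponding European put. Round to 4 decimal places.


Answer: Put price = 2.0232

Derivation:
Put-call parity: C - P = S_0 * exp(-qT) - K * exp(-rT).
S_0 * exp(-qT) = 9.4200 * 0.99800200 = 9.40117883
K * exp(-rT) = 10.1700 * 0.94553914 = 9.61613301
P = C - S*exp(-qT) + K*exp(-rT)
P = 1.8082 - 9.40117883 + 9.61613301 = 2.0232


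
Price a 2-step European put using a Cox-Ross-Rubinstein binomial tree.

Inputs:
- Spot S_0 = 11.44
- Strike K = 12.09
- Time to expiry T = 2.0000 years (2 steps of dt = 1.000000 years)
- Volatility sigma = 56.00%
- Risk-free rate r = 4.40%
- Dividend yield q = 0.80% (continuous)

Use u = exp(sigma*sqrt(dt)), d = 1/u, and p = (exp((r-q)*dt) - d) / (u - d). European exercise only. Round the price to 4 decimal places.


dt = T/N = 1.000000
u = exp(sigma*sqrt(dt)) = 1.750673; d = 1/u = 0.571209
p = (exp((r-q)*dt) - d) / (u - d) = 0.394626
Discount per step: exp(-r*dt) = 0.956954
Stock lattice S(k, i) with i counting down-moves:
  k=0: S(0,0) = 11.4400
  k=1: S(1,0) = 20.0277; S(1,1) = 6.5346
  k=2: S(2,0) = 35.0619; S(2,1) = 11.4400; S(2,2) = 3.7326
Terminal payoffs V(N, i) = max(K - S_T, 0):
  V(2,0) = 0.000000; V(2,1) = 0.650000; V(2,2) = 8.357359
Backward induction: V(k, i) = exp(-r*dt) * [p * V(k+1, i) + (1-p) * V(k+1, i+1)].
  V(1,0) = exp(-r*dt) * [p*0.000000 + (1-p)*0.650000] = 0.376555
  V(1,1) = exp(-r*dt) * [p*0.650000 + (1-p)*8.357359] = 5.087010
  V(0,0) = exp(-r*dt) * [p*0.376555 + (1-p)*5.087010] = 3.089184

Answer: Price = V(0,0) = 3.0892


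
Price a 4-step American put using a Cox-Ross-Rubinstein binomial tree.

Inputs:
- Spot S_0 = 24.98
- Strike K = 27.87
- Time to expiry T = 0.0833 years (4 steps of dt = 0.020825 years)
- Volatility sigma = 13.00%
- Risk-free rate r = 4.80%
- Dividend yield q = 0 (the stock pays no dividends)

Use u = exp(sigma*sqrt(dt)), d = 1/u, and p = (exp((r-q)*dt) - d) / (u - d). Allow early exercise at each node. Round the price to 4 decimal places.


dt = T/N = 0.020825
u = exp(sigma*sqrt(dt)) = 1.018937; d = 1/u = 0.981415
p = (exp((r-q)*dt) - d) / (u - d) = 0.521963
Discount per step: exp(-r*dt) = 0.999001
Stock lattice S(k, i) with i counting down-moves:
  k=0: S(0,0) = 24.9800
  k=1: S(1,0) = 25.4531; S(1,1) = 24.5157
  k=2: S(2,0) = 25.9351; S(2,1) = 24.9800; S(2,2) = 24.0601
  k=3: S(3,0) = 26.4262; S(3,1) = 25.4531; S(3,2) = 24.5157; S(3,3) = 23.6129
  k=4: S(4,0) = 26.9266; S(4,1) = 25.9351; S(4,2) = 24.9800; S(4,3) = 24.0601; S(4,4) = 23.1741
Terminal payoffs V(N, i) = max(K - S_T, 0):
  V(4,0) = 0.943363; V(4,1) = 1.934939; V(4,2) = 2.890000; V(4,3) = 3.809891; V(4,4) = 4.695907
Backward induction: V(k, i) = exp(-r*dt) * [p * V(k+1, i) + (1-p) * V(k+1, i+1)]; then take max(V_cont, immediate exercise) for American.
  V(3,0) = exp(-r*dt) * [p*0.943363 + (1-p)*1.934939] = 1.415956; exercise = 1.443801; V(3,0) = max -> 1.443801
  V(3,1) = exp(-r*dt) * [p*1.934939 + (1-p)*2.890000] = 2.389104; exercise = 2.416949; V(3,1) = max -> 2.416949
  V(3,2) = exp(-r*dt) * [p*2.890000 + (1-p)*3.809891] = 3.326415; exercise = 3.354260; V(3,2) = max -> 3.354260
  V(3,3) = exp(-r*dt) * [p*3.809891 + (1-p)*4.695907] = 4.229209; exercise = 4.257054; V(3,3) = max -> 4.257054
  V(2,0) = exp(-r*dt) * [p*1.443801 + (1-p)*2.416949] = 1.907094; exercise = 1.934939; V(2,0) = max -> 1.934939
  V(2,1) = exp(-r*dt) * [p*2.416949 + (1-p)*3.354260] = 2.862155; exercise = 2.890000; V(2,1) = max -> 2.890000
  V(2,2) = exp(-r*dt) * [p*3.354260 + (1-p)*4.257054] = 3.782046; exercise = 3.809891; V(2,2) = max -> 3.809891
  V(1,0) = exp(-r*dt) * [p*1.934939 + (1-p)*2.890000] = 2.389104; exercise = 2.416949; V(1,0) = max -> 2.416949
  V(1,1) = exp(-r*dt) * [p*2.890000 + (1-p)*3.809891] = 3.326415; exercise = 3.354260; V(1,1) = max -> 3.354260
  V(0,0) = exp(-r*dt) * [p*2.416949 + (1-p)*3.354260] = 2.862155; exercise = 2.890000; V(0,0) = max -> 2.890000

Answer: Price = V(0,0) = 2.8900
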